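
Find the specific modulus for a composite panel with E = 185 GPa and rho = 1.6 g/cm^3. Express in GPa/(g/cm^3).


Specific stiffness = E/rho = 185/1.6 = 115.6 GPa/(g/cm^3)

115.6 GPa/(g/cm^3)


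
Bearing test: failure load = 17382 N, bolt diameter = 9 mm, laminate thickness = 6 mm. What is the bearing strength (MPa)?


sigma_br = F/(d*h) = 17382/(9*6) = 321.9 MPa

321.9 MPa


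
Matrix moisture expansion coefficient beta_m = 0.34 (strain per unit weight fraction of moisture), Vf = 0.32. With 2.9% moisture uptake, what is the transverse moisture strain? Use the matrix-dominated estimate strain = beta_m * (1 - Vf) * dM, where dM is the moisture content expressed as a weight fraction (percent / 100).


dM = 2.9/100 = 0.029
strain = beta_m * (1-Vf) * dM = 0.34 * 0.68 * 0.029 = 0.0067048

0.0067048


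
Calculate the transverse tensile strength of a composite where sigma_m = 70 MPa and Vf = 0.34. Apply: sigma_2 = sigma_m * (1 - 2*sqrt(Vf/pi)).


factor = 1 - 2*sqrt(0.34/pi) = 0.342
sigma_2 = 70 * 0.342 = 23.94 MPa

23.94 MPa


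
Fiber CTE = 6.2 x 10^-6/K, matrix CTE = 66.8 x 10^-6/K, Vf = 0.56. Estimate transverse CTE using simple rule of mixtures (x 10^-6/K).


alpha_2 = alpha_f*Vf + alpha_m*(1-Vf) = 6.2*0.56 + 66.8*0.44 = 32.9 x 10^-6/K

32.9 x 10^-6/K


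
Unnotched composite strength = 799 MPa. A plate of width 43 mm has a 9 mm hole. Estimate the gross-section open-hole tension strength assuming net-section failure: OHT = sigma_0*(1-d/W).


OHT = sigma_0*(1-d/W) = 799*(1-9/43) = 631.8 MPa

631.8 MPa


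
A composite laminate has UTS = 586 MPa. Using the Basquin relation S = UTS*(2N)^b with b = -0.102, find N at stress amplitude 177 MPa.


N = 0.5 * (S/UTS)^(1/b) = 0.5 * (177/586)^(1/-0.102) = 62555.7953 cycles

62555.7953 cycles


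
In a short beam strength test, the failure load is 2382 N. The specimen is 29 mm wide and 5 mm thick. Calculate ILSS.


ILSS = 3F/(4bh) = 3*2382/(4*29*5) = 12.32 MPa

12.32 MPa


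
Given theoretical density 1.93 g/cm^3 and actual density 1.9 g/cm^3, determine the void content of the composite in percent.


Void% = (rho_theo - rho_actual)/rho_theo * 100 = (1.93 - 1.9)/1.93 * 100 = 1.55%

1.55%


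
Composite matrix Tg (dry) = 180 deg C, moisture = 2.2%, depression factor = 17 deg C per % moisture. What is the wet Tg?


Tg_wet = Tg_dry - k*moisture = 180 - 17*2.2 = 142.6 deg C

142.6 deg C


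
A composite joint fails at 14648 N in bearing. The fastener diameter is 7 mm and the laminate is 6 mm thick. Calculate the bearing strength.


sigma_br = F/(d*h) = 14648/(7*6) = 348.8 MPa

348.8 MPa


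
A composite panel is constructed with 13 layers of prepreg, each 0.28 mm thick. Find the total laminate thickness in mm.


h = n * t_ply = 13 * 0.28 = 3.64 mm

3.64 mm


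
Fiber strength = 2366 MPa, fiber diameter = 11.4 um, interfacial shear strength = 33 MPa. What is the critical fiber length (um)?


Lc = sigma_f * d / (2 * tau_i) = 2366 * 11.4 / (2 * 33) = 408.7 um

408.7 um


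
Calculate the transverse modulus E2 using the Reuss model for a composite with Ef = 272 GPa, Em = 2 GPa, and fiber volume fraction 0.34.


1/E2 = Vf/Ef + (1-Vf)/Em = 0.34/272 + 0.66/2
E2 = 3.02 GPa

3.02 GPa


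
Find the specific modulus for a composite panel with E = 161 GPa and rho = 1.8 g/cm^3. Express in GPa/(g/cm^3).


Specific stiffness = E/rho = 161/1.8 = 89.4 GPa/(g/cm^3)

89.4 GPa/(g/cm^3)


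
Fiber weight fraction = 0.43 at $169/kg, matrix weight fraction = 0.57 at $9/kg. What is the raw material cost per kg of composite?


Cost = cost_f*Wf + cost_m*Wm = 169*0.43 + 9*0.57 = $77.8/kg

$77.8/kg


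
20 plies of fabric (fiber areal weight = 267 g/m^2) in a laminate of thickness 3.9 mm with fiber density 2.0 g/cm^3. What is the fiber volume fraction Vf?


Vf = n * FAW / (rho_f * h * 1000) = 20 * 267 / (2.0 * 3.9 * 1000) = 0.6846

0.6846


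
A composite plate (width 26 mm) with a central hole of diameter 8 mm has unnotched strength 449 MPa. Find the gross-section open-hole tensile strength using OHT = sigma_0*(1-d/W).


OHT = sigma_0*(1-d/W) = 449*(1-8/26) = 310.8 MPa

310.8 MPa


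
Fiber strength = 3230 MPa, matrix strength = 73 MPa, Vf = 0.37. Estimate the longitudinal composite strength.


sigma_1 = sigma_f*Vf + sigma_m*(1-Vf) = 3230*0.37 + 73*0.63 = 1241.1 MPa

1241.1 MPa


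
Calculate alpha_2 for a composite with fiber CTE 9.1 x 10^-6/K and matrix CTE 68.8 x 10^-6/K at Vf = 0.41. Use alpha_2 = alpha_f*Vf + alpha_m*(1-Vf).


alpha_2 = alpha_f*Vf + alpha_m*(1-Vf) = 9.1*0.41 + 68.8*0.59 = 44.3 x 10^-6/K

44.3 x 10^-6/K


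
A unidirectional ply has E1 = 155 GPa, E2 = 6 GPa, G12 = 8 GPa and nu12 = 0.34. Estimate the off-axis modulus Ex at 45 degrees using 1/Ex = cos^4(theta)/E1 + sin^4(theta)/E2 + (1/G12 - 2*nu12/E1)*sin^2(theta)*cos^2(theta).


cos^4(45) = 0.25, sin^4(45) = 0.25, sin^2(45)*cos^2(45) = 0.25
1/G12 - 2*nu12/E1 = 1/8 - 2*0.34/155 = 0.120613 GPa^-1
1/Ex = 0.25/155 + 0.25/6 + 0.120613*0.25 = 0.0734328 GPa^-1
Ex = 13.62 GPa

13.62 GPa


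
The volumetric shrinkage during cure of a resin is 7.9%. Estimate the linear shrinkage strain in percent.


Linear shrinkage ≈ vol_shrink/3 = 7.9/3 = 2.633%

2.633%


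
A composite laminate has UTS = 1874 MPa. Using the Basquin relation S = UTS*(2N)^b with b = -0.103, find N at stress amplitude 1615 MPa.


N = 0.5 * (S/UTS)^(1/b) = 0.5 * (1615/1874)^(1/-0.103) = 2.1190 cycles

2.1190 cycles


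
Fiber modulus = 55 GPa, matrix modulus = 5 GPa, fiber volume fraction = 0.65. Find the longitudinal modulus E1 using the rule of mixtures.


E1 = Ef*Vf + Em*(1-Vf) = 55*0.65 + 5*0.35 = 37.5 GPa

37.5 GPa


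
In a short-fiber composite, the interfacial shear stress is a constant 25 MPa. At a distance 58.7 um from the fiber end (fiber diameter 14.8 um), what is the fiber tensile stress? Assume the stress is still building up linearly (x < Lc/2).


Force balance: sigma_f * (pi*d^2/4) = tau * (pi*d) * x  ->  sigma_f = 4 * tau * x / d
sigma_f = 4 * 25 * 58.7 / 14.8 = 396.6 MPa

396.6 MPa


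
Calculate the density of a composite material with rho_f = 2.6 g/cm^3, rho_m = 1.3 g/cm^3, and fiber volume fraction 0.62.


rho_c = rho_f*Vf + rho_m*(1-Vf) = 2.6*0.62 + 1.3*0.38 = 2.106 g/cm^3

2.106 g/cm^3


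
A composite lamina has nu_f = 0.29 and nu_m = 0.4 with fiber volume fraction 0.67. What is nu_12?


nu_12 = nu_f*Vf + nu_m*(1-Vf) = 0.29*0.67 + 0.4*0.33 = 0.3263

0.3263


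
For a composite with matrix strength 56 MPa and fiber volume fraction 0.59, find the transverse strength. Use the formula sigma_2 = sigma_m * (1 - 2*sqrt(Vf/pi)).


factor = 1 - 2*sqrt(0.59/pi) = 0.1333
sigma_2 = 56 * 0.1333 = 7.46 MPa

7.46 MPa


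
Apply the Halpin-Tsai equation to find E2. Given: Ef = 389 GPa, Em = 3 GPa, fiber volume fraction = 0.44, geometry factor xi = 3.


eta = (Ef/Em - 1)/(Ef/Em + xi) = (129.6667 - 1)/(129.6667 + 3) = 0.9698
E2 = Em*(1+xi*eta*Vf)/(1-eta*Vf) = 11.93 GPa

11.93 GPa


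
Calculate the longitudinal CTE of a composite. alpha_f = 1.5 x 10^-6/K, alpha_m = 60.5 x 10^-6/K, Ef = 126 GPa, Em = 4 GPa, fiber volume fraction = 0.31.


E1 = Ef*Vf + Em*(1-Vf) = 41.82
alpha_1 = (alpha_f*Ef*Vf + alpha_m*Em*(1-Vf))/E1 = 5.39 x 10^-6/K

5.39 x 10^-6/K


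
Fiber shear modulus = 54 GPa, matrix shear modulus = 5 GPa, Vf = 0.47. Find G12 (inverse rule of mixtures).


1/G12 = Vf/Gf + (1-Vf)/Gm = 0.47/54 + 0.53/5
G12 = 8.72 GPa

8.72 GPa


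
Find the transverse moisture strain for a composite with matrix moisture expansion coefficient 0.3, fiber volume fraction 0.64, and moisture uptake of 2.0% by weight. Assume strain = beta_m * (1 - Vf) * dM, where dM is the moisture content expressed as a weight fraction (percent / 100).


dM = 2.0/100 = 0.02
strain = beta_m * (1-Vf) * dM = 0.3 * 0.36 * 0.02 = 0.00216

0.00216


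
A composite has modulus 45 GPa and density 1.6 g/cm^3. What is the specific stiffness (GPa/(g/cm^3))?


Specific stiffness = E/rho = 45/1.6 = 28.1 GPa/(g/cm^3)

28.1 GPa/(g/cm^3)


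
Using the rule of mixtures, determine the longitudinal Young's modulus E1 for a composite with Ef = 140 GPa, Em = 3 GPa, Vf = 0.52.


E1 = Ef*Vf + Em*(1-Vf) = 140*0.52 + 3*0.48 = 74.24 GPa

74.24 GPa


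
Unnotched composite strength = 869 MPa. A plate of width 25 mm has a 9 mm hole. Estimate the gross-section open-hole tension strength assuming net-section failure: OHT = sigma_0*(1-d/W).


OHT = sigma_0*(1-d/W) = 869*(1-9/25) = 556.2 MPa

556.2 MPa


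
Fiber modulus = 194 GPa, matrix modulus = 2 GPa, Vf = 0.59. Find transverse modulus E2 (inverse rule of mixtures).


1/E2 = Vf/Ef + (1-Vf)/Em = 0.59/194 + 0.41/2
E2 = 4.81 GPa

4.81 GPa


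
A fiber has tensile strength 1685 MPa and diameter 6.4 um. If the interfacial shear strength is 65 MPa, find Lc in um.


Lc = sigma_f * d / (2 * tau_i) = 1685 * 6.4 / (2 * 65) = 83.0 um

83.0 um


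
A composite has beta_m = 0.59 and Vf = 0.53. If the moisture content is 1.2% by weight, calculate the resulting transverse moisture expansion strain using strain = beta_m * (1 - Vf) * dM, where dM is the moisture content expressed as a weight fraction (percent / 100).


dM = 1.2/100 = 0.012
strain = beta_m * (1-Vf) * dM = 0.59 * 0.47 * 0.012 = 0.0033276

0.0033276


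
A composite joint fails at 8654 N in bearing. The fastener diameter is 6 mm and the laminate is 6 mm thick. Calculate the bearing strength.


sigma_br = F/(d*h) = 8654/(6*6) = 240.4 MPa

240.4 MPa


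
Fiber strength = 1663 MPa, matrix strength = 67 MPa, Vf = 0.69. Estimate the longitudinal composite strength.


sigma_1 = sigma_f*Vf + sigma_m*(1-Vf) = 1663*0.69 + 67*0.31 = 1168.2 MPa

1168.2 MPa


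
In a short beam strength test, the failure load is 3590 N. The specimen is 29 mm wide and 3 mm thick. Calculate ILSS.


ILSS = 3F/(4bh) = 3*3590/(4*29*3) = 30.95 MPa

30.95 MPa


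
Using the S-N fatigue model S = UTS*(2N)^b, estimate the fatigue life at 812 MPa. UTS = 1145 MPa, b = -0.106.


N = 0.5 * (S/UTS)^(1/b) = 0.5 * (812/1145)^(1/-0.106) = 12.7933 cycles

12.7933 cycles


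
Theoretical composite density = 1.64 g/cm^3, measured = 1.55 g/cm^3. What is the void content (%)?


Void% = (rho_theo - rho_actual)/rho_theo * 100 = (1.64 - 1.55)/1.64 * 100 = 5.49%

5.49%


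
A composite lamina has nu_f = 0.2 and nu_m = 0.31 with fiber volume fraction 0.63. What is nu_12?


nu_12 = nu_f*Vf + nu_m*(1-Vf) = 0.2*0.63 + 0.31*0.37 = 0.2407

0.2407


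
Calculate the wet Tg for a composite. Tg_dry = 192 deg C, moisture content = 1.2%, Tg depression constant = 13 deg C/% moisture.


Tg_wet = Tg_dry - k*moisture = 192 - 13*1.2 = 176.4 deg C

176.4 deg C


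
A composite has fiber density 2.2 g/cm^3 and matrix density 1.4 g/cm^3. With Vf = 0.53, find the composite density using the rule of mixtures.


rho_c = rho_f*Vf + rho_m*(1-Vf) = 2.2*0.53 + 1.4*0.47 = 1.824 g/cm^3

1.824 g/cm^3


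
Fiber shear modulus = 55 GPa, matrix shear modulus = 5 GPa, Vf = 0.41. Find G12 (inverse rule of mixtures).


1/G12 = Vf/Gf + (1-Vf)/Gm = 0.41/55 + 0.59/5
G12 = 7.97 GPa

7.97 GPa


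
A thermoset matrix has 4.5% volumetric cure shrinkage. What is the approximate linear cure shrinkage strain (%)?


Linear shrinkage ≈ vol_shrink/3 = 4.5/3 = 1.5%

1.5%


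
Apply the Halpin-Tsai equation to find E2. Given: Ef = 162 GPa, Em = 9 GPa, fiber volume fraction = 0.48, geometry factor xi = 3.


eta = (Ef/Em - 1)/(Ef/Em + xi) = (18.0 - 1)/(18.0 + 3) = 0.8095
E2 = Em*(1+xi*eta*Vf)/(1-eta*Vf) = 31.88 GPa

31.88 GPa


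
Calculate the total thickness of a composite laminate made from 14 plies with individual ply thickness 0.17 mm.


h = n * t_ply = 14 * 0.17 = 2.38 mm

2.38 mm


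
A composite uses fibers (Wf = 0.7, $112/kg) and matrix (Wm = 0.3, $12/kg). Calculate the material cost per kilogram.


Cost = cost_f*Wf + cost_m*Wm = 112*0.7 + 12*0.3 = $82.0/kg

$82.0/kg


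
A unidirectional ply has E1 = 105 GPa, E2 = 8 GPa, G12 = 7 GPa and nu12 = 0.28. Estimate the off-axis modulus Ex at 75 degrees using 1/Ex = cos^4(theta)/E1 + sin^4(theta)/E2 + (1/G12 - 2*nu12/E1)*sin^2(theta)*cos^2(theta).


cos^4(75) = 0.004487, sin^4(75) = 0.870513, sin^2(75)*cos^2(75) = 0.0625
1/G12 - 2*nu12/E1 = 1/7 - 2*0.28/105 = 0.137524 GPa^-1
1/Ex = 0.004487/105 + 0.870513/8 + 0.137524*0.0625 = 0.1174521 GPa^-1
Ex = 8.51 GPa

8.51 GPa


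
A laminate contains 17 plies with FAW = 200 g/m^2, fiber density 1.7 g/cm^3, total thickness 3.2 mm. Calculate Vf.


Vf = n * FAW / (rho_f * h * 1000) = 17 * 200 / (1.7 * 3.2 * 1000) = 0.625

0.625


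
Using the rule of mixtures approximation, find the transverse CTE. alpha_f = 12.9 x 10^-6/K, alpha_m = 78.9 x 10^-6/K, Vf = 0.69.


alpha_2 = alpha_f*Vf + alpha_m*(1-Vf) = 12.9*0.69 + 78.9*0.31 = 33.4 x 10^-6/K

33.4 x 10^-6/K


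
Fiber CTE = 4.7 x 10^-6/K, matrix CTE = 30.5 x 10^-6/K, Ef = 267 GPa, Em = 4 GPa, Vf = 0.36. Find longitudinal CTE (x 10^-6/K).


E1 = Ef*Vf + Em*(1-Vf) = 98.68
alpha_1 = (alpha_f*Ef*Vf + alpha_m*Em*(1-Vf))/E1 = 5.37 x 10^-6/K

5.37 x 10^-6/K


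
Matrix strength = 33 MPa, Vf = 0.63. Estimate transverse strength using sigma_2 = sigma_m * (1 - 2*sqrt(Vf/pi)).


factor = 1 - 2*sqrt(0.63/pi) = 0.1044
sigma_2 = 33 * 0.1044 = 3.44 MPa

3.44 MPa


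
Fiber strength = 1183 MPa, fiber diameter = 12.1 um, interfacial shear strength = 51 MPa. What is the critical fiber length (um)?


Lc = sigma_f * d / (2 * tau_i) = 1183 * 12.1 / (2 * 51) = 140.3 um

140.3 um


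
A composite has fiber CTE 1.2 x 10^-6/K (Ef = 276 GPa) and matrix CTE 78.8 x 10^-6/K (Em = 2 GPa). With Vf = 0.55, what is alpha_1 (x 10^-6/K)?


E1 = Ef*Vf + Em*(1-Vf) = 152.7
alpha_1 = (alpha_f*Ef*Vf + alpha_m*Em*(1-Vf))/E1 = 1.66 x 10^-6/K

1.66 x 10^-6/K


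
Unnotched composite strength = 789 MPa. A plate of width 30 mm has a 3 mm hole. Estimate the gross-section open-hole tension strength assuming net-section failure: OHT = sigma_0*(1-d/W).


OHT = sigma_0*(1-d/W) = 789*(1-3/30) = 710.1 MPa

710.1 MPa


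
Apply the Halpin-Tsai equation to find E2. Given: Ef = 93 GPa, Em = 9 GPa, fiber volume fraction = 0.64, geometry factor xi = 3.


eta = (Ef/Em - 1)/(Ef/Em + xi) = (10.3333 - 1)/(10.3333 + 3) = 0.7
E2 = Em*(1+xi*eta*Vf)/(1-eta*Vf) = 38.22 GPa

38.22 GPa


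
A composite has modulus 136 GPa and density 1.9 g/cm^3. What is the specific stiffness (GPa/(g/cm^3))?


Specific stiffness = E/rho = 136/1.9 = 71.6 GPa/(g/cm^3)

71.6 GPa/(g/cm^3)


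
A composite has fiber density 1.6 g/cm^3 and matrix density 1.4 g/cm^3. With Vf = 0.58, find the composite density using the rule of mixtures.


rho_c = rho_f*Vf + rho_m*(1-Vf) = 1.6*0.58 + 1.4*0.42 = 1.516 g/cm^3

1.516 g/cm^3


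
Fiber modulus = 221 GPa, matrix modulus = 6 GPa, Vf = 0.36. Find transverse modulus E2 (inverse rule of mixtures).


1/E2 = Vf/Ef + (1-Vf)/Em = 0.36/221 + 0.64/6
E2 = 9.23 GPa

9.23 GPa


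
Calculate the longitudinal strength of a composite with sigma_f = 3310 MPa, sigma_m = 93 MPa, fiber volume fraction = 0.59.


sigma_1 = sigma_f*Vf + sigma_m*(1-Vf) = 3310*0.59 + 93*0.41 = 1991.0 MPa

1991.0 MPa


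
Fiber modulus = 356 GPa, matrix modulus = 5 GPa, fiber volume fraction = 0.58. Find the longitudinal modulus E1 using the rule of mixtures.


E1 = Ef*Vf + Em*(1-Vf) = 356*0.58 + 5*0.42 = 208.58 GPa

208.58 GPa


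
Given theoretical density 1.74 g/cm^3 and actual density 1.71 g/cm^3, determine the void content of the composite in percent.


Void% = (rho_theo - rho_actual)/rho_theo * 100 = (1.74 - 1.71)/1.74 * 100 = 1.72%

1.72%


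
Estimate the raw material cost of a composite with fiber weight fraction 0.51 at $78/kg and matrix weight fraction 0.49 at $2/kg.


Cost = cost_f*Wf + cost_m*Wm = 78*0.51 + 2*0.49 = $40.76/kg

$40.76/kg


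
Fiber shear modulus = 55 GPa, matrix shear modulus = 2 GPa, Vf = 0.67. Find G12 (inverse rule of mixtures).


1/G12 = Vf/Gf + (1-Vf)/Gm = 0.67/55 + 0.33/2
G12 = 5.64 GPa

5.64 GPa


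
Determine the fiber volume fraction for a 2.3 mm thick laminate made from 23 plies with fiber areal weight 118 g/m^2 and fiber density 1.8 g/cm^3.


Vf = n * FAW / (rho_f * h * 1000) = 23 * 118 / (1.8 * 2.3 * 1000) = 0.6556

0.6556


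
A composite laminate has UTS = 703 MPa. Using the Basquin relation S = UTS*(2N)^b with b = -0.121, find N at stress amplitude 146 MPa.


N = 0.5 * (S/UTS)^(1/b) = 0.5 * (146/703)^(1/-0.121) = 218933.7547 cycles

218933.7547 cycles


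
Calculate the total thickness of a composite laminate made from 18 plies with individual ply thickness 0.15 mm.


h = n * t_ply = 18 * 0.15 = 2.7 mm

2.7 mm


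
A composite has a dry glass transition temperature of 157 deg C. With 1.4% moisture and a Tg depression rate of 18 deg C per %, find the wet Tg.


Tg_wet = Tg_dry - k*moisture = 157 - 18*1.4 = 131.8 deg C

131.8 deg C


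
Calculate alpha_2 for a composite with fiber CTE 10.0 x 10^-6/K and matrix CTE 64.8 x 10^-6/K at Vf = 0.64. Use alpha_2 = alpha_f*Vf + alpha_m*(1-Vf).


alpha_2 = alpha_f*Vf + alpha_m*(1-Vf) = 10.0*0.64 + 64.8*0.36 = 29.7 x 10^-6/K

29.7 x 10^-6/K


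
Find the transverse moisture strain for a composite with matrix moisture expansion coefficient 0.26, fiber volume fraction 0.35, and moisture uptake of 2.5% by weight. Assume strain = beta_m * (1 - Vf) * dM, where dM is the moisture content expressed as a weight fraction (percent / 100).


dM = 2.5/100 = 0.025
strain = beta_m * (1-Vf) * dM = 0.26 * 0.65 * 0.025 = 0.004225

0.004225


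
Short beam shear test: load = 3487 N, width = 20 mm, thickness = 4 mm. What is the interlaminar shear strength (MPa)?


ILSS = 3F/(4bh) = 3*3487/(4*20*4) = 32.69 MPa

32.69 MPa


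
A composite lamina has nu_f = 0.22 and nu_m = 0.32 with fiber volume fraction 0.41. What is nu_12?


nu_12 = nu_f*Vf + nu_m*(1-Vf) = 0.22*0.41 + 0.32*0.59 = 0.279

0.279


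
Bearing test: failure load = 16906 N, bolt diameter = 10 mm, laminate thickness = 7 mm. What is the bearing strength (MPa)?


sigma_br = F/(d*h) = 16906/(10*7) = 241.5 MPa

241.5 MPa


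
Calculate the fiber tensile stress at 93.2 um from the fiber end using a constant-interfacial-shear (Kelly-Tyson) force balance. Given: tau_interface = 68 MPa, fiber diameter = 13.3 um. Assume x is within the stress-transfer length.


Force balance: sigma_f * (pi*d^2/4) = tau * (pi*d) * x  ->  sigma_f = 4 * tau * x / d
sigma_f = 4 * 68 * 93.2 / 13.3 = 1906.0 MPa

1906.0 MPa


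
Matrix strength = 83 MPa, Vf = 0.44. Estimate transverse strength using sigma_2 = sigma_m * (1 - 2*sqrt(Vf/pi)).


factor = 1 - 2*sqrt(0.44/pi) = 0.2515
sigma_2 = 83 * 0.2515 = 20.88 MPa

20.88 MPa


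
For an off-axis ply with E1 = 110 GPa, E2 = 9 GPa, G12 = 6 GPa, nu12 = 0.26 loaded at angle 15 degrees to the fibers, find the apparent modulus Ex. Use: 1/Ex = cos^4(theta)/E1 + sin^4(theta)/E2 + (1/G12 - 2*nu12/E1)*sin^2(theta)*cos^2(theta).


cos^4(15) = 0.870513, sin^4(15) = 0.004487, sin^2(15)*cos^2(15) = 0.0625
1/G12 - 2*nu12/E1 = 1/6 - 2*0.26/110 = 0.161939 GPa^-1
1/Ex = 0.870513/110 + 0.004487/9 + 0.161939*0.0625 = 0.0185336 GPa^-1
Ex = 53.96 GPa

53.96 GPa


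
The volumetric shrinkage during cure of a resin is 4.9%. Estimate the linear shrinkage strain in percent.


Linear shrinkage ≈ vol_shrink/3 = 4.9/3 = 1.633%

1.633%


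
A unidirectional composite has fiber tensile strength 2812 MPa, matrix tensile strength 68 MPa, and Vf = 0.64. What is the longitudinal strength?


sigma_1 = sigma_f*Vf + sigma_m*(1-Vf) = 2812*0.64 + 68*0.36 = 1824.2 MPa

1824.2 MPa


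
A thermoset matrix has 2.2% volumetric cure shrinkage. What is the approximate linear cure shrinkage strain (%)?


Linear shrinkage ≈ vol_shrink/3 = 2.2/3 = 0.733%

0.733%


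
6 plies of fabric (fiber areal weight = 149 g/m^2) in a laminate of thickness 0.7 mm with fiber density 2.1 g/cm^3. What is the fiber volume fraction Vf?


Vf = n * FAW / (rho_f * h * 1000) = 6 * 149 / (2.1 * 0.7 * 1000) = 0.6082

0.6082


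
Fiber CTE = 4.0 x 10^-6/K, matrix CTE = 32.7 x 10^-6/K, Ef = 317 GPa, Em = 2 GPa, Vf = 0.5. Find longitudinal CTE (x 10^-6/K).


E1 = Ef*Vf + Em*(1-Vf) = 159.5
alpha_1 = (alpha_f*Ef*Vf + alpha_m*Em*(1-Vf))/E1 = 4.18 x 10^-6/K

4.18 x 10^-6/K


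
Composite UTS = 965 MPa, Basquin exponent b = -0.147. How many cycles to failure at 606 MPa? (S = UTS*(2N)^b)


N = 0.5 * (S/UTS)^(1/b) = 0.5 * (606/965)^(1/-0.147) = 11.8438 cycles

11.8438 cycles


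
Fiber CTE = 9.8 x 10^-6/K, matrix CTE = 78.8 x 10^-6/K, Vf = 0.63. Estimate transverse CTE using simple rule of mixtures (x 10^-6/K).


alpha_2 = alpha_f*Vf + alpha_m*(1-Vf) = 9.8*0.63 + 78.8*0.37 = 35.3 x 10^-6/K

35.3 x 10^-6/K


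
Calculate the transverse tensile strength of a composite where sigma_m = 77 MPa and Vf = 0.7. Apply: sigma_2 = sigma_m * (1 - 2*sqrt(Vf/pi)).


factor = 1 - 2*sqrt(0.7/pi) = 0.0559
sigma_2 = 77 * 0.0559 = 4.31 MPa

4.31 MPa


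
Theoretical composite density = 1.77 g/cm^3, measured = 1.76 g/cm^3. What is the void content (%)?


Void% = (rho_theo - rho_actual)/rho_theo * 100 = (1.77 - 1.76)/1.77 * 100 = 0.56%

0.56%


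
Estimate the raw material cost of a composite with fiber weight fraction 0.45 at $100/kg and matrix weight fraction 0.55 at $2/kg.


Cost = cost_f*Wf + cost_m*Wm = 100*0.45 + 2*0.55 = $46.1/kg

$46.1/kg


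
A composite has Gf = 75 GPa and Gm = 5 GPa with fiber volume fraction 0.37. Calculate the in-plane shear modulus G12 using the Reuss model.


1/G12 = Vf/Gf + (1-Vf)/Gm = 0.37/75 + 0.63/5
G12 = 7.64 GPa

7.64 GPa


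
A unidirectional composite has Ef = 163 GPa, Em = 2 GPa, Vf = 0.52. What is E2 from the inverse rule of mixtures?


1/E2 = Vf/Ef + (1-Vf)/Em = 0.52/163 + 0.48/2
E2 = 4.11 GPa

4.11 GPa


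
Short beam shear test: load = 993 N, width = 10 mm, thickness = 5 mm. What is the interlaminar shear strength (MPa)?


ILSS = 3F/(4bh) = 3*993/(4*10*5) = 14.9 MPa

14.9 MPa


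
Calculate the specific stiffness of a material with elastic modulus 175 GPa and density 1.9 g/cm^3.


Specific stiffness = E/rho = 175/1.9 = 92.1 GPa/(g/cm^3)

92.1 GPa/(g/cm^3)


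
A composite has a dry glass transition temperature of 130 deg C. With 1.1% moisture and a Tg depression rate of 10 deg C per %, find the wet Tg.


Tg_wet = Tg_dry - k*moisture = 130 - 10*1.1 = 119.0 deg C

119.0 deg C


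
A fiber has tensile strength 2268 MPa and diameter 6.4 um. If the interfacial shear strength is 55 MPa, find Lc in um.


Lc = sigma_f * d / (2 * tau_i) = 2268 * 6.4 / (2 * 55) = 132.0 um

132.0 um


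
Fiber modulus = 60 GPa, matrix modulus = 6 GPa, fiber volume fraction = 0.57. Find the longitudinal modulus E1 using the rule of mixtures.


E1 = Ef*Vf + Em*(1-Vf) = 60*0.57 + 6*0.43 = 36.78 GPa

36.78 GPa


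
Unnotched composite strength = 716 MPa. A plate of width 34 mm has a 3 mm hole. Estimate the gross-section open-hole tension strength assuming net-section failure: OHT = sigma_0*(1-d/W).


OHT = sigma_0*(1-d/W) = 716*(1-3/34) = 652.8 MPa

652.8 MPa


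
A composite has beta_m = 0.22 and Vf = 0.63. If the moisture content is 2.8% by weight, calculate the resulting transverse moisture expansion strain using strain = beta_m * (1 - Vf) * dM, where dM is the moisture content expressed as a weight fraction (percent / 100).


dM = 2.8/100 = 0.028
strain = beta_m * (1-Vf) * dM = 0.22 * 0.37 * 0.028 = 0.0022792

0.0022792


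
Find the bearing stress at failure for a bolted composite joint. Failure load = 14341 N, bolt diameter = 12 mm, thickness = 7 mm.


sigma_br = F/(d*h) = 14341/(12*7) = 170.7 MPa

170.7 MPa


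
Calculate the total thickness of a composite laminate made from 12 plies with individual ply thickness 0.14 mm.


h = n * t_ply = 12 * 0.14 = 1.68 mm

1.68 mm


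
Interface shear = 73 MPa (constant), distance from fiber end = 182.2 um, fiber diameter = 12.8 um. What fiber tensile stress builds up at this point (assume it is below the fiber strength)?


Force balance: sigma_f * (pi*d^2/4) = tau * (pi*d) * x  ->  sigma_f = 4 * tau * x / d
sigma_f = 4 * 73 * 182.2 / 12.8 = 4156.4 MPa

4156.4 MPa


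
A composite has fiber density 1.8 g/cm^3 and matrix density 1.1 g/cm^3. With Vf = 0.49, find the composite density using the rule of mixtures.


rho_c = rho_f*Vf + rho_m*(1-Vf) = 1.8*0.49 + 1.1*0.51 = 1.443 g/cm^3

1.443 g/cm^3


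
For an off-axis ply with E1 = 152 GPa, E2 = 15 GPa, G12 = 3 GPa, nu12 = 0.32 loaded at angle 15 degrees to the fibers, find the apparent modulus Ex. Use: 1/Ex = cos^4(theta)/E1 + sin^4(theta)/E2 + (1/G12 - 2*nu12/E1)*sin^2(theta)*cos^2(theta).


cos^4(15) = 0.870513, sin^4(15) = 0.004487, sin^2(15)*cos^2(15) = 0.0625
1/G12 - 2*nu12/E1 = 1/3 - 2*0.32/152 = 0.329123 GPa^-1
1/Ex = 0.870513/152 + 0.004487/15 + 0.329123*0.0625 = 0.0265964 GPa^-1
Ex = 37.6 GPa

37.6 GPa


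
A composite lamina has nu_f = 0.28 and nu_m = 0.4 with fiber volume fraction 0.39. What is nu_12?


nu_12 = nu_f*Vf + nu_m*(1-Vf) = 0.28*0.39 + 0.4*0.61 = 0.3532

0.3532


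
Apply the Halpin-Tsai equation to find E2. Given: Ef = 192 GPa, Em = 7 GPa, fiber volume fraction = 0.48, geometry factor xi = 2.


eta = (Ef/Em - 1)/(Ef/Em + xi) = (27.4286 - 1)/(27.4286 + 2) = 0.8981
E2 = Em*(1+xi*eta*Vf)/(1-eta*Vf) = 22.91 GPa

22.91 GPa


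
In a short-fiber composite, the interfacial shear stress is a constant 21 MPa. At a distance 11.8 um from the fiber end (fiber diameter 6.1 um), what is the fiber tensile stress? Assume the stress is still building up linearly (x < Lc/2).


Force balance: sigma_f * (pi*d^2/4) = tau * (pi*d) * x  ->  sigma_f = 4 * tau * x / d
sigma_f = 4 * 21 * 11.8 / 6.1 = 162.5 MPa

162.5 MPa


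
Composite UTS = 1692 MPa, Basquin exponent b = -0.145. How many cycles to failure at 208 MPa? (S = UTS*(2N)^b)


N = 0.5 * (S/UTS)^(1/b) = 0.5 * (208/1692)^(1/-0.145) = 948760.0186 cycles

948760.0186 cycles


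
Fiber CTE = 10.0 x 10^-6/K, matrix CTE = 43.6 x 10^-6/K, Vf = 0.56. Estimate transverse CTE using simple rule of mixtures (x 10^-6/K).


alpha_2 = alpha_f*Vf + alpha_m*(1-Vf) = 10.0*0.56 + 43.6*0.44 = 24.8 x 10^-6/K

24.8 x 10^-6/K


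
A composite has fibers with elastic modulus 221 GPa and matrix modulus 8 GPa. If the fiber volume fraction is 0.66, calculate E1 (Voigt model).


E1 = Ef*Vf + Em*(1-Vf) = 221*0.66 + 8*0.34 = 148.58 GPa

148.58 GPa


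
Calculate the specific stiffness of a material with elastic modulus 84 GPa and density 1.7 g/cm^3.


Specific stiffness = E/rho = 84/1.7 = 49.4 GPa/(g/cm^3)

49.4 GPa/(g/cm^3)


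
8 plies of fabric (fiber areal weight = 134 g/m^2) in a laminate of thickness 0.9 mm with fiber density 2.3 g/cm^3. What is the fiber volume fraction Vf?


Vf = n * FAW / (rho_f * h * 1000) = 8 * 134 / (2.3 * 0.9 * 1000) = 0.5179

0.5179


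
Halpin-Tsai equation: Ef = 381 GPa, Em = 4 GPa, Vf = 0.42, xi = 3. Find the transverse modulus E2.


eta = (Ef/Em - 1)/(Ef/Em + xi) = (95.25 - 1)/(95.25 + 3) = 0.9593
E2 = Em*(1+xi*eta*Vf)/(1-eta*Vf) = 14.8 GPa

14.8 GPa


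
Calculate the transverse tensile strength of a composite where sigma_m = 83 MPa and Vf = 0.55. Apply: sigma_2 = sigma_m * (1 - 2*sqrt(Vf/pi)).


factor = 1 - 2*sqrt(0.55/pi) = 0.1632
sigma_2 = 83 * 0.1632 = 13.54 MPa

13.54 MPa


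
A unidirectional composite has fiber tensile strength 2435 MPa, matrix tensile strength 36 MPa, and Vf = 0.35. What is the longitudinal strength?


sigma_1 = sigma_f*Vf + sigma_m*(1-Vf) = 2435*0.35 + 36*0.65 = 875.7 MPa

875.7 MPa


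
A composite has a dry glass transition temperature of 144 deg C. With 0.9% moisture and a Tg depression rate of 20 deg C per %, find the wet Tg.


Tg_wet = Tg_dry - k*moisture = 144 - 20*0.9 = 126.0 deg C

126.0 deg C


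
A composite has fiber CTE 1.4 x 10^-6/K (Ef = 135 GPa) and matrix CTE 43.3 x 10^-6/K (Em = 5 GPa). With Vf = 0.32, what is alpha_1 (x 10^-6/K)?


E1 = Ef*Vf + Em*(1-Vf) = 46.6
alpha_1 = (alpha_f*Ef*Vf + alpha_m*Em*(1-Vf))/E1 = 4.46 x 10^-6/K

4.46 x 10^-6/K


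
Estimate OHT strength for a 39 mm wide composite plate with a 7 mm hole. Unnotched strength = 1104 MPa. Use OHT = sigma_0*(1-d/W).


OHT = sigma_0*(1-d/W) = 1104*(1-7/39) = 905.8 MPa

905.8 MPa


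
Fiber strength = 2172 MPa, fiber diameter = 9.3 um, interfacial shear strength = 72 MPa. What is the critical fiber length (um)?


Lc = sigma_f * d / (2 * tau_i) = 2172 * 9.3 / (2 * 72) = 140.3 um

140.3 um


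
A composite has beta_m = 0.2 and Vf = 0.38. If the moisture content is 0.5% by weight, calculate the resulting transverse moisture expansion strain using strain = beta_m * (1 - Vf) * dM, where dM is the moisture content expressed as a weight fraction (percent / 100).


dM = 0.5/100 = 0.005
strain = beta_m * (1-Vf) * dM = 0.2 * 0.62 * 0.005 = 0.00062

0.00062


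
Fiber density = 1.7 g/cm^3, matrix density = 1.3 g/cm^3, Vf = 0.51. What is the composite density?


rho_c = rho_f*Vf + rho_m*(1-Vf) = 1.7*0.51 + 1.3*0.49 = 1.504 g/cm^3

1.504 g/cm^3


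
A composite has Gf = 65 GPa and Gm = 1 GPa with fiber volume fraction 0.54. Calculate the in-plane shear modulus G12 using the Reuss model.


1/G12 = Vf/Gf + (1-Vf)/Gm = 0.54/65 + 0.46/1
G12 = 2.14 GPa

2.14 GPa


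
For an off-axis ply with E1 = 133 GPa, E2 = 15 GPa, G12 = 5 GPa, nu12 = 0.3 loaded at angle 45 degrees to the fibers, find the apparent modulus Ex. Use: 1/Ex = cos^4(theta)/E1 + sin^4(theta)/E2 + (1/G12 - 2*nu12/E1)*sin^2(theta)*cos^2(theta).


cos^4(45) = 0.25, sin^4(45) = 0.25, sin^2(45)*cos^2(45) = 0.25
1/G12 - 2*nu12/E1 = 1/5 - 2*0.3/133 = 0.195489 GPa^-1
1/Ex = 0.25/133 + 0.25/15 + 0.195489*0.25 = 0.0674185 GPa^-1
Ex = 14.83 GPa

14.83 GPa


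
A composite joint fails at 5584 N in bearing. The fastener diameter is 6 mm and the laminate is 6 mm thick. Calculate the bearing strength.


sigma_br = F/(d*h) = 5584/(6*6) = 155.1 MPa

155.1 MPa


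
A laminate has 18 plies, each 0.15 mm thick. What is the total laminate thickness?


h = n * t_ply = 18 * 0.15 = 2.7 mm

2.7 mm


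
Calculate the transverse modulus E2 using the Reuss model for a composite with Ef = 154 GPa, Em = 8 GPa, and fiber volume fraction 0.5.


1/E2 = Vf/Ef + (1-Vf)/Em = 0.5/154 + 0.5/8
E2 = 15.21 GPa

15.21 GPa


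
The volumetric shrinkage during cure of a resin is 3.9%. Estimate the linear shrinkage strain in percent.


Linear shrinkage ≈ vol_shrink/3 = 3.9/3 = 1.3%

1.3%


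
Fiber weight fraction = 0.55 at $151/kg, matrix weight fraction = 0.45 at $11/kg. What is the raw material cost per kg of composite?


Cost = cost_f*Wf + cost_m*Wm = 151*0.55 + 11*0.45 = $88.0/kg

$88.0/kg


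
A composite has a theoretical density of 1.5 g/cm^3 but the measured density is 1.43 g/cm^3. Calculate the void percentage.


Void% = (rho_theo - rho_actual)/rho_theo * 100 = (1.5 - 1.43)/1.5 * 100 = 4.67%

4.67%


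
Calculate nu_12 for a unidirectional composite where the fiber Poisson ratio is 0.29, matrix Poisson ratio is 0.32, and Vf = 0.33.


nu_12 = nu_f*Vf + nu_m*(1-Vf) = 0.29*0.33 + 0.32*0.67 = 0.3101

0.3101


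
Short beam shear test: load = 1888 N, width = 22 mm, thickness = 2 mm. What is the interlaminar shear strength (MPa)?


ILSS = 3F/(4bh) = 3*1888/(4*22*2) = 32.18 MPa

32.18 MPa


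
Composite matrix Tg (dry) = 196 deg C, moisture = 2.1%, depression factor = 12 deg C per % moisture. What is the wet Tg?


Tg_wet = Tg_dry - k*moisture = 196 - 12*2.1 = 170.8 deg C

170.8 deg C


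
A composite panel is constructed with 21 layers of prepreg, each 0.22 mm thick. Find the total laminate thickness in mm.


h = n * t_ply = 21 * 0.22 = 4.62 mm

4.62 mm


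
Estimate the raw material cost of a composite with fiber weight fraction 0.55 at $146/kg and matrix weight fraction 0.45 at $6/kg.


Cost = cost_f*Wf + cost_m*Wm = 146*0.55 + 6*0.45 = $83.0/kg

$83.0/kg


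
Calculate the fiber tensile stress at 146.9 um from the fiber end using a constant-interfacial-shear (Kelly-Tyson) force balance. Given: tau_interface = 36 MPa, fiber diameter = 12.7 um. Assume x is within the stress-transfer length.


Force balance: sigma_f * (pi*d^2/4) = tau * (pi*d) * x  ->  sigma_f = 4 * tau * x / d
sigma_f = 4 * 36 * 146.9 / 12.7 = 1665.6 MPa

1665.6 MPa


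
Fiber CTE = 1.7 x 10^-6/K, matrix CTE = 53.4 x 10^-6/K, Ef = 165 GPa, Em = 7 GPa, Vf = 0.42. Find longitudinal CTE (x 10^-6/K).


E1 = Ef*Vf + Em*(1-Vf) = 73.36
alpha_1 = (alpha_f*Ef*Vf + alpha_m*Em*(1-Vf))/E1 = 4.56 x 10^-6/K

4.56 x 10^-6/K


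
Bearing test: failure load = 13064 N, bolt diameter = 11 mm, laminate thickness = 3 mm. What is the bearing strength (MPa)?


sigma_br = F/(d*h) = 13064/(11*3) = 395.9 MPa

395.9 MPa


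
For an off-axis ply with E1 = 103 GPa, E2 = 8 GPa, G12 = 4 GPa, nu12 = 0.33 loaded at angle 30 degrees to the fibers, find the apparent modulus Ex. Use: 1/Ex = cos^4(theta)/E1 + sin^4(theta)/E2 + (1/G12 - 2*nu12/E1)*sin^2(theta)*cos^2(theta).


cos^4(30) = 0.5625, sin^4(30) = 0.0625, sin^2(30)*cos^2(30) = 0.1875
1/G12 - 2*nu12/E1 = 1/4 - 2*0.33/103 = 0.243592 GPa^-1
1/Ex = 0.5625/103 + 0.0625/8 + 0.243592*0.1875 = 0.0589472 GPa^-1
Ex = 16.96 GPa

16.96 GPa


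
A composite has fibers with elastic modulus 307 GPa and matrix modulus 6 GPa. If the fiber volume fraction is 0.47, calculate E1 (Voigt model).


E1 = Ef*Vf + Em*(1-Vf) = 307*0.47 + 6*0.53 = 147.47 GPa

147.47 GPa


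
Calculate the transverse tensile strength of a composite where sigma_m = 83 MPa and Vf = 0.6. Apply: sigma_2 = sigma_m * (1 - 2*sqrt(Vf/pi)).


factor = 1 - 2*sqrt(0.6/pi) = 0.126
sigma_2 = 83 * 0.126 = 10.45 MPa

10.45 MPa


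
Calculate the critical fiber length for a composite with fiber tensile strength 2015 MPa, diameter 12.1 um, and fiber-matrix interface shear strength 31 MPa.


Lc = sigma_f * d / (2 * tau_i) = 2015 * 12.1 / (2 * 31) = 393.3 um

393.3 um


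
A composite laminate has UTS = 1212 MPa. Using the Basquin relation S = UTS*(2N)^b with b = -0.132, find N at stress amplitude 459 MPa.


N = 0.5 * (S/UTS)^(1/b) = 0.5 * (459/1212)^(1/-0.132) = 782.6917 cycles

782.6917 cycles


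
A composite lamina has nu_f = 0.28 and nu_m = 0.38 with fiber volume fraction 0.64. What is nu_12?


nu_12 = nu_f*Vf + nu_m*(1-Vf) = 0.28*0.64 + 0.38*0.36 = 0.316

0.316


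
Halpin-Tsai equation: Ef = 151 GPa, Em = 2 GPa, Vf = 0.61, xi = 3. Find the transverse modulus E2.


eta = (Ef/Em - 1)/(Ef/Em + xi) = (75.5 - 1)/(75.5 + 3) = 0.949
E2 = Em*(1+xi*eta*Vf)/(1-eta*Vf) = 13.0 GPa

13.0 GPa


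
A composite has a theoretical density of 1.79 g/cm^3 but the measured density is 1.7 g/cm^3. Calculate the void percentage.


Void% = (rho_theo - rho_actual)/rho_theo * 100 = (1.79 - 1.7)/1.79 * 100 = 5.03%

5.03%


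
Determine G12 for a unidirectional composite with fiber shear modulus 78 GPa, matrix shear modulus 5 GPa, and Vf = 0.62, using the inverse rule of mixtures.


1/G12 = Vf/Gf + (1-Vf)/Gm = 0.62/78 + 0.38/5
G12 = 11.91 GPa

11.91 GPa


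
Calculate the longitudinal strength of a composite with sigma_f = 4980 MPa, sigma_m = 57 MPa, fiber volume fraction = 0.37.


sigma_1 = sigma_f*Vf + sigma_m*(1-Vf) = 4980*0.37 + 57*0.63 = 1878.5 MPa

1878.5 MPa


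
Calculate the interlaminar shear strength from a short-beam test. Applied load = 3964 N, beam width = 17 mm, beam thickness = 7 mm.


ILSS = 3F/(4bh) = 3*3964/(4*17*7) = 24.98 MPa

24.98 MPa


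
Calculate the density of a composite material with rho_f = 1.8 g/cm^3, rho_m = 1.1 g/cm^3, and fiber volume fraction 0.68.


rho_c = rho_f*Vf + rho_m*(1-Vf) = 1.8*0.68 + 1.1*0.32 = 1.576 g/cm^3

1.576 g/cm^3


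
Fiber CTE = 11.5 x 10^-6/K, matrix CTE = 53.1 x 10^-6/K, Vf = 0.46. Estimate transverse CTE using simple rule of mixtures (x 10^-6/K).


alpha_2 = alpha_f*Vf + alpha_m*(1-Vf) = 11.5*0.46 + 53.1*0.54 = 34.0 x 10^-6/K

34.0 x 10^-6/K


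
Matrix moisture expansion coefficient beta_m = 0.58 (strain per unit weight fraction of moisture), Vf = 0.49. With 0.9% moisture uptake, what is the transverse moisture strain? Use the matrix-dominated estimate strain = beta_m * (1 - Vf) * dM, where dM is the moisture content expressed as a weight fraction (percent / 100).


dM = 0.9/100 = 0.009
strain = beta_m * (1-Vf) * dM = 0.58 * 0.51 * 0.009 = 0.0026622

0.0026622


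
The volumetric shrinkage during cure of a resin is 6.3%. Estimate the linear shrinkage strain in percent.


Linear shrinkage ≈ vol_shrink/3 = 6.3/3 = 2.1%

2.1%


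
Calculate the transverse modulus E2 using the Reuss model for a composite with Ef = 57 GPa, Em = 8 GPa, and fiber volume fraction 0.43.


1/E2 = Vf/Ef + (1-Vf)/Em = 0.43/57 + 0.57/8
E2 = 12.69 GPa

12.69 GPa


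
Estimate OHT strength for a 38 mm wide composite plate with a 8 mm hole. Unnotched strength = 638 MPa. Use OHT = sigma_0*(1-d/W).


OHT = sigma_0*(1-d/W) = 638*(1-8/38) = 503.7 MPa

503.7 MPa


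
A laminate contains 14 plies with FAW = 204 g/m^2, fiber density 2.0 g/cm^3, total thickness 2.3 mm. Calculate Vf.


Vf = n * FAW / (rho_f * h * 1000) = 14 * 204 / (2.0 * 2.3 * 1000) = 0.6209

0.6209


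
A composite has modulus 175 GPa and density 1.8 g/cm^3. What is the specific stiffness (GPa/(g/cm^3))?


Specific stiffness = E/rho = 175/1.8 = 97.2 GPa/(g/cm^3)

97.2 GPa/(g/cm^3)


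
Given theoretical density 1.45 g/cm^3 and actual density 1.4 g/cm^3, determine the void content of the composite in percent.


Void% = (rho_theo - rho_actual)/rho_theo * 100 = (1.45 - 1.4)/1.45 * 100 = 3.45%

3.45%


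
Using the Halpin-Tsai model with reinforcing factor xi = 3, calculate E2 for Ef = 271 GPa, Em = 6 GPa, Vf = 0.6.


eta = (Ef/Em - 1)/(Ef/Em + xi) = (45.1667 - 1)/(45.1667 + 3) = 0.917
E2 = Em*(1+xi*eta*Vf)/(1-eta*Vf) = 35.35 GPa

35.35 GPa


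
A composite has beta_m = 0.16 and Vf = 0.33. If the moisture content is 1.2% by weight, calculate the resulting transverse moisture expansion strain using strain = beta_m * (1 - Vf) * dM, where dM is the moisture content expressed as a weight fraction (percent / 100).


dM = 1.2/100 = 0.012
strain = beta_m * (1-Vf) * dM = 0.16 * 0.67 * 0.012 = 0.0012864

0.0012864


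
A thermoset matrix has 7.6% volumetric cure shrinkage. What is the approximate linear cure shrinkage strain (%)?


Linear shrinkage ≈ vol_shrink/3 = 7.6/3 = 2.533%

2.533%


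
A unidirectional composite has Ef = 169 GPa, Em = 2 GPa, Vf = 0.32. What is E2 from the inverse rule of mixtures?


1/E2 = Vf/Ef + (1-Vf)/Em = 0.32/169 + 0.68/2
E2 = 2.92 GPa

2.92 GPa


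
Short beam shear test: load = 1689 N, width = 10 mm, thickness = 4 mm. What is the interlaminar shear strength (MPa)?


ILSS = 3F/(4bh) = 3*1689/(4*10*4) = 31.67 MPa

31.67 MPa


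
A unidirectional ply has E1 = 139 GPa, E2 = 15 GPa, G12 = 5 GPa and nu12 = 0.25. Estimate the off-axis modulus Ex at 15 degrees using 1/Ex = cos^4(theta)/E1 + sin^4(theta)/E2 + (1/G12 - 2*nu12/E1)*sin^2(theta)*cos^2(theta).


cos^4(15) = 0.870513, sin^4(15) = 0.004487, sin^2(15)*cos^2(15) = 0.0625
1/G12 - 2*nu12/E1 = 1/5 - 2*0.25/139 = 0.196403 GPa^-1
1/Ex = 0.870513/139 + 0.004487/15 + 0.196403*0.0625 = 0.018837 GPa^-1
Ex = 53.09 GPa

53.09 GPa


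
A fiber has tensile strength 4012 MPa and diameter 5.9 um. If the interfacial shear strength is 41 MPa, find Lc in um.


Lc = sigma_f * d / (2 * tau_i) = 4012 * 5.9 / (2 * 41) = 288.7 um

288.7 um


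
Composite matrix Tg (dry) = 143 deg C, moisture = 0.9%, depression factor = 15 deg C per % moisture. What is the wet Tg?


Tg_wet = Tg_dry - k*moisture = 143 - 15*0.9 = 129.5 deg C

129.5 deg C


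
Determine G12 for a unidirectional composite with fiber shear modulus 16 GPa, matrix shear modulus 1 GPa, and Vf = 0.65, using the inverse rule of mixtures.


1/G12 = Vf/Gf + (1-Vf)/Gm = 0.65/16 + 0.35/1
G12 = 2.56 GPa

2.56 GPa
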